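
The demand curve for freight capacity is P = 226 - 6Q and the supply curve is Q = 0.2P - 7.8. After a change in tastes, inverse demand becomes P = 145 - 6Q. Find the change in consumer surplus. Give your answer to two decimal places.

-588.42

Rewriting supply in inverse form: P = 39 + 5Q.
Initial equilibrium: Q_0 = 17, P_0 = 124; CS_0 = (1/2)(17)(102) = 867, PS_0 = (1/2)(17)(85) = 722.5.
New equilibrium: 145 - 6Q = 39 + 5Q gives Q_1 = 9.6364, P_1 = 87.1818; CS_1 = 278.5785, PS_1 = 232.1488.
Change in consumer surplus = 278.5785 - 867 = -588.4215.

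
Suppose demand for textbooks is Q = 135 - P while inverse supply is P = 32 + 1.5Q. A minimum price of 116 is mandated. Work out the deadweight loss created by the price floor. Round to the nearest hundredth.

616.05

Rewriting demand in inverse form: P = 135 - Q.
Without the control, 135 - Q = 32 + 1.5Q so Q* = 41.2 and P* = 93.8.
At the floor price 116, quantity demanded is (135 - 116)/1 = 19; demand is the short side, so Q = 19 trades at P = 116.
The lost-trades triangle has base Q* - 19 = 22.2 and height equal to the gap between the curves at Q = 19, which is 116 - 60.5 = 55.5. DWL = (1/2)(22.2)(55.5) = 616.05.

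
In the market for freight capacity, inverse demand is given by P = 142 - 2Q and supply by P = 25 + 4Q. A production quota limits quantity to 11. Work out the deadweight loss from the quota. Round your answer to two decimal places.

216.75

Without the quota, 142 - 2Q = 25 + 4Q gives Q* = 19.5.
At Q = 11 the demand price is 142 - 2(11) = 120 and the supply price is 25 + 4(11) = 69.
DWL = (1/2)(gap between curves at 11) x (Q* - 11) = (1/2)(51)(8.5) = 216.75.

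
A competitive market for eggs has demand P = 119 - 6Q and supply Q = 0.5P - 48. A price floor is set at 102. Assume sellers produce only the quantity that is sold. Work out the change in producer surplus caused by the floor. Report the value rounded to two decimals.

0.71

Rewriting supply in inverse form: P = 96 + 2Q.
Without the control, 119 - 6Q = 96 + 2Q so Q* = 2.875 and P* = 101.75.
At P = 102, buyers demand (119 - 102)/6 = 2.8333 while sellers would supply more, so the quantity traded is 2.8333 at price 102.
PS goes from (1/2)(2.875)(5.75) = 8.2656 to 8.9722 (computed as (102 - 96)(2.8333) - (1/2)(2)(2.8333)^2), a change of 0.7066.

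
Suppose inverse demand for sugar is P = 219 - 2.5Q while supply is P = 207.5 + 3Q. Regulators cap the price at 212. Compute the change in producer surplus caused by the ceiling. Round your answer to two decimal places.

-3.18

Free-market equilibrium: 219 - 2.5Q = 207.5 + 3Q gives Q* = 2.0909, P* = 213.7727.
At P = 212, sellers supply (212 - 207.5)/3 = 1.5 while buyers want more, so the quantity traded is 1.5 at price 212.
PS goes from (1/2)(2.0909)(6.2727) = 6.5579 to 3.375 (computed as (212 - 207.5)(1.5) - (1/2)(3)(1.5)^2), a change of -3.1829.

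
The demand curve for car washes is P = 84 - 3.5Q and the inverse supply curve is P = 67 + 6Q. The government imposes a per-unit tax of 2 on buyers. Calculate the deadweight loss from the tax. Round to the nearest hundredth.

Without the tax, 84 - 3.5Q = 67 + 6Q so Q* = 1.7895 and P* = 77.7368.
A tax on buyers shifts demand down by 2: (84 - 2) - 3.5Q = 67 + 6Q, so Q_t = 1.5789. Buyers pay P_b = 78.4737; sellers receive P_s = P_b - 2 = 76.4737.
The welfare triangle lost has base Q* - Q_t = 0.2105 and height t = 2, so DWL = (1/2)(0.2105)(2) = 0.2105.

0.21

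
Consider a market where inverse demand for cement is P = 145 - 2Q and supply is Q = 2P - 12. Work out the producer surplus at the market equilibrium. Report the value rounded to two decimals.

772.84

Rewriting supply in inverse form: P = 6 + 0.5Q.
Setting demand equal to supply, 139 = 2.5Q, so Q* = 55.6 and P* = 33.8.
The supply curve's price intercept is 6, so PS = (1/2)(Q*)(P* - 6) = (1/2)(55.6)(27.8) = 772.84.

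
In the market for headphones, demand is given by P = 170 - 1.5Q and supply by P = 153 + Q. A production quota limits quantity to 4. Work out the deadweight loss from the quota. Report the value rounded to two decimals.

9.80

Unrestricted equilibrium: Q* = (170 - 153)/(1.5 + 1) = 6.8.
At Q = 4 the demand price is 170 - 1.5(4) = 164 and the supply price is 153 + (4) = 157.
Deadweight loss is the triangle between the curves from 4 to 6.8: (1/2)(164 - 157)(6.8 - 4) = 9.8.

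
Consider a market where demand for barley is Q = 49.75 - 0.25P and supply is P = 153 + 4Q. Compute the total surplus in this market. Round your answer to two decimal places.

Rewriting demand in inverse form: P = 199 - 4Q.
Equilibrium: 199 - 4Q = 153 + 4Q, so Q* = 5.75 and P* = 176.
Total surplus is the full triangle between the curves from 0 to Q*: (1/2)(5.75)(199 - 153) = 132.25.

132.25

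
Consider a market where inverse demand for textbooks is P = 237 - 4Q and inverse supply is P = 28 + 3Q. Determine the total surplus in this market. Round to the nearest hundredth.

3120.07

Setting demand equal to supply, 209 = 7Q, so Q* = 29.8571 and P* = 117.5714.
Total surplus is the full triangle between the curves from 0 to Q*: (1/2)(29.8571)(237 - 28) = 3120.0714.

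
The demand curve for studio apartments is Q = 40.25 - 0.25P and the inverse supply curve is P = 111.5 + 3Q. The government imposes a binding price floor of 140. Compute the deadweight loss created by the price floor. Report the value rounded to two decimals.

Rewriting demand in inverse form: P = 161 - 4Q.
Without the control, 161 - 4Q = 111.5 + 3Q so Q* = 7.0714 and P* = 132.7143.
At the floor price 140, quantity demanded is (161 - 140)/4 = 5.25; demand is the short side, so Q = 5.25 trades at P = 140.
The lost-trades triangle has base Q* - 5.25 = 1.8214 and height equal to the gap between the curves at Q = 5.25, which is 140 - 127.25 = 12.75. DWL = (1/2)(1.8214)(12.75) = 11.6116.

11.61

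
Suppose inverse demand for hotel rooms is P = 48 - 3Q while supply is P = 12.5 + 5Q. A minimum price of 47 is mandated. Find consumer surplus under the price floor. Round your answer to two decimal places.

Free-market equilibrium: 48 - 3Q = 12.5 + 5Q gives Q* = 4.4375, P* = 34.6875.
At the floor price 47, quantity demanded is (48 - 47)/3 = 0.3333; demand is the short side, so Q = 0.3333 trades at P = 47.
CS is the triangle under demand above 47: (1/2)(0.3333)(48 - 47) = 0.1667.

0.17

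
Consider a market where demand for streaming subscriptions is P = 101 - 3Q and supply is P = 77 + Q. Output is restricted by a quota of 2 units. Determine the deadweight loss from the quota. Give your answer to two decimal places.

Unrestricted equilibrium: Q* = (101 - 77)/(3 + 1) = 6.
At Q = 2 the demand price is 101 - 3(2) = 95 and the supply price is 77 + (2) = 79.
Deadweight loss is the triangle between the curves from 2 to 6: (1/2)(95 - 79)(6 - 2) = 32.

32.00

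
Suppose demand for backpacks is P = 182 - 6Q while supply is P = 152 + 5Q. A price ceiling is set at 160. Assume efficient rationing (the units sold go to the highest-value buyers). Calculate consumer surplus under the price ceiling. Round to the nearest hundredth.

Without the control, 182 - 6Q = 152 + 5Q so Q* = 2.7273 and P* = 165.6364.
At P = 160, sellers supply (160 - 152)/5 = 1.6 while buyers want more, so the quantity traded is 1.6 at price 160.
The demand price at Q = 1.6 is 172.4. CS is the trapezoid between demand and 160 over [0, 1.6]: (1/2)[(182 - 160) + (172.4 - 160)](1.6) = 27.52.

27.52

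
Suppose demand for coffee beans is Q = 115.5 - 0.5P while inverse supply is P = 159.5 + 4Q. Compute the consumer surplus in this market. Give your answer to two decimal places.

Rewriting demand in inverse form: P = 231 - 2Q.
Setting demand equal to supply, 71.5 = 6Q, so Q* = 11.9167 and P* = 207.1667.
Consumer surplus is the triangle under demand above P*: (1/2)(11.9167)(231 - 207.1667) = (1/2)(11.9167)(23.8333) = 142.0069.

142.01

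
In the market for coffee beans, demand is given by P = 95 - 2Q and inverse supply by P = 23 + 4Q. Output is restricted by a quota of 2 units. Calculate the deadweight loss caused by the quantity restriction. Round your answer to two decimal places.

Without the quota, 95 - 2Q = 23 + 4Q gives Q* = 12.
At Q = 2 the demand price is 95 - 2(2) = 91 and the supply price is 23 + 4(2) = 31.
DWL = (1/2)(gap between curves at 2) x (Q* - 2) = (1/2)(60)(10) = 300.

300.00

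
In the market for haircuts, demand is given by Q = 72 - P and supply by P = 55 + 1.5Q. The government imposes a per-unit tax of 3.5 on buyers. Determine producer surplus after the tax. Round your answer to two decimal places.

21.87

Rewriting demand in inverse form: P = 72 - Q.
Pre-tax equilibrium: 72 - Q = 55 + 1.5Q gives Q* = 6.8, P* = 65.2.
A tax on buyers shifts demand down by 3.5: (72 - 3.5) - Q = 55 + 1.5Q, so Q_t = 5.4. Buyers pay P_b = 66.6; sellers receive P_s = P_b - 3.5 = 63.1.
Producer surplus is the triangle above supply below P_s: (1/2)(5.4)(63.1 - 55) = 21.87.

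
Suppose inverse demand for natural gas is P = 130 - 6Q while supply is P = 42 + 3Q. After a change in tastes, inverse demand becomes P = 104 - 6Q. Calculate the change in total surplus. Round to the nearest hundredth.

-216.67

Initial equilibrium: Q_0 = 9.7778, P_0 = 71.3333; CS_0 = (1/2)(9.7778)(58.6667) = 286.8148, PS_0 = (1/2)(9.7778)(29.3333) = 143.4074.
New equilibrium: 104 - 6Q = 42 + 3Q gives Q_1 = 6.8889, P_1 = 62.6667; CS_1 = 142.3704, PS_1 = 71.1852.
Change in total surplus = (142.3704 + 71.1852) - (286.8148 + 143.4074) = -216.6667.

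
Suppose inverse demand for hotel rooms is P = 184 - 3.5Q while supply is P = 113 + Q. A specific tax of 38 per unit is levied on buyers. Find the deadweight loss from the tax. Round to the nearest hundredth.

160.44

Without the tax, 184 - 3.5Q = 113 + Q so Q* = 15.7778 and P* = 128.7778.
With the tax, buyers' net willingness to pay falls by 38: (184 - 38) - 3.5Q = 113 + Q, so Q_t = 7.3333. Buyers pay P_b = 158.3333; sellers receive P_s = P_b - 38 = 120.3333.
The welfare triangle lost has base Q* - Q_t = 8.4444 and height t = 38, so DWL = (1/2)(8.4444)(38) = 160.4444.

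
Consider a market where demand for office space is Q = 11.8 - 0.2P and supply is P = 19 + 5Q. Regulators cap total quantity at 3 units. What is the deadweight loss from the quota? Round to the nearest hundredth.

Rewriting demand in inverse form: P = 59 - 5Q.
Without the quota, 59 - 5Q = 19 + 5Q gives Q* = 4.
At Q = 3 the demand price is 59 - 5(3) = 44 and the supply price is 19 + 5(3) = 34.
DWL = (1/2)(gap between curves at 3) x (Q* - 3) = (1/2)(10)(1) = 5.

5.00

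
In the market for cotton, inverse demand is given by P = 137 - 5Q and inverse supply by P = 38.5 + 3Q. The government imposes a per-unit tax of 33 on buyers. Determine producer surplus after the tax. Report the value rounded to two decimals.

Pre-tax equilibrium: 137 - 5Q = 38.5 + 3Q gives Q* = 12.3125, P* = 75.4375.
A tax on buyers shifts demand down by 33: (137 - 33) - 5Q = 38.5 + 3Q, so Q_t = 8.1875. Buyers pay P_b = 96.0625; sellers receive P_s = P_b - 33 = 63.0625.
Producer surplus is the triangle above supply below P_s: (1/2)(8.1875)(63.0625 - 38.5) = 100.5527.

100.55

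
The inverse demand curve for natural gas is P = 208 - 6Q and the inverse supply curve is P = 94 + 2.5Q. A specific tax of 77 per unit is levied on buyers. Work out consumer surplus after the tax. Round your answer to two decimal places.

Pre-tax equilibrium: 208 - 6Q = 94 + 2.5Q gives Q* = 13.4118, P* = 127.5294.
A tax on buyers shifts demand down by 77: (208 - 77) - 6Q = 94 + 2.5Q, so Q_t = 4.3529. Buyers pay P_b = 181.8824; sellers receive P_s = P_b - 77 = 104.8824.
Consumer surplus is the triangle under demand above P_b: (1/2)(4.3529)(208 - 181.8824) = 56.8443.

56.84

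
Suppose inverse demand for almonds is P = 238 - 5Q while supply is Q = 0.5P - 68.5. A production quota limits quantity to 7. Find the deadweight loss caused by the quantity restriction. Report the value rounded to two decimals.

Rewriting supply in inverse form: P = 137 + 2Q.
Without the quota, 238 - 5Q = 137 + 2Q gives Q* = 14.4286.
At Q = 7 the demand price is 238 - 5(7) = 203 and the supply price is 137 + 2(7) = 151.
DWL = (1/2)(gap between curves at 7) x (Q* - 7) = (1/2)(52)(7.4286) = 193.1429.

193.14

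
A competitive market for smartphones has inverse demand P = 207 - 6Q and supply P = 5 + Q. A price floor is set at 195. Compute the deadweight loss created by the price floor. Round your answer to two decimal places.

Free-market equilibrium: 207 - 6Q = 5 + Q gives Q* = 28.8571, P* = 33.8571.
At the floor price 195, quantity demanded is (207 - 195)/6 = 2; demand is the short side, so Q = 2 trades at P = 195.
At Q = 2 the demand price is 195 and the supply price is 7. Deadweight loss is the triangle between the curves from 2 to 28.8571: (1/2)(195 - 7)(28.8571 - 2) = 2524.5714.

2524.57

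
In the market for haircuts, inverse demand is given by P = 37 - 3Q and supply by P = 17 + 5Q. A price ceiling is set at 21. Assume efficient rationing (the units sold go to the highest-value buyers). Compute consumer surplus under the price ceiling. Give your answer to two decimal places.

11.84

Without the control, 37 - 3Q = 17 + 5Q so Q* = 2.5 and P* = 29.5.
At the ceiling price 21, quantity supplied is (21 - 17)/5 = 0.8; supply is the short side, so Q = 0.8 trades at P = 21.
The demand price at Q = 0.8 is 34.6. CS is the trapezoid between demand and 21 over [0, 0.8]: (1/2)[(37 - 21) + (34.6 - 21)](0.8) = 11.84.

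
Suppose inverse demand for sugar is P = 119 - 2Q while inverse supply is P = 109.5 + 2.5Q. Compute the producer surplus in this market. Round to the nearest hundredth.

Equilibrium: 119 - 2Q = 109.5 + 2.5Q, so Q* = 2.1111 and P* = 114.7778.
Producer surplus is the triangle above supply below P*: (1/2)(2.1111)(114.7778 - 109.5) = (1/2)(2.1111)(5.2778) = 5.571.

5.57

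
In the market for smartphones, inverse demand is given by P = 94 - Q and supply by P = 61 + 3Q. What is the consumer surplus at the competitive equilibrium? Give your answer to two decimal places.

Set 94 - Q = 61 + 3Q, which gives 33 = 4Q, so Q* = 8.25 and P* = 94 - (8.25) = 85.75.
CS is the area between the demand curve and P* from 0 to Q*: (1/2)(8.25)(8.25) = 34.0312.

34.03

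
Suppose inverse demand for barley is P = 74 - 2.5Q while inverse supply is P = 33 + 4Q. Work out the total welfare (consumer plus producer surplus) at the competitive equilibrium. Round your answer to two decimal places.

Set 74 - 2.5Q = 33 + 4Q, which gives 41 = 6.5Q, so Q* = 6.3077 and P* = 74 - 2.5(6.3077) = 58.2308.
CS = (1/2)(6.3077)(15.7692) = 49.7337 and PS = (1/2)(6.3077)(25.2308) = 79.574, so total surplus = 129.3077.

129.31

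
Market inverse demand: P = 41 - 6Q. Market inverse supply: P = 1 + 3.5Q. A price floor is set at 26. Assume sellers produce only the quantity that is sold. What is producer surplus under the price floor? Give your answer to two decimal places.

51.56

Free-market equilibrium: 41 - 6Q = 1 + 3.5Q gives Q* = 4.2105, P* = 15.7368.
At the floor price 26, quantity demanded is (41 - 26)/6 = 2.5; demand is the short side, so Q = 2.5 trades at P = 26.
The supply price at Q = 2.5 is 9.75. PS is the trapezoid between 26 and supply over [0, 2.5]: (1/2)[(26 - 1) + (26 - 9.75)](2.5) = 51.5625.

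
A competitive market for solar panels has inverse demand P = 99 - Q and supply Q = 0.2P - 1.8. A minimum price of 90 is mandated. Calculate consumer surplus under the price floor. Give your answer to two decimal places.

40.50

Rewriting supply in inverse form: P = 9 + 5Q.
Free-market equilibrium: 99 - Q = 9 + 5Q gives Q* = 15, P* = 84.
At P = 90, buyers demand (99 - 90)/1 = 9 while sellers would supply more, so the quantity traded is 9 at price 90.
CS is the triangle under demand above 90: (1/2)(9)(99 - 90) = 40.5.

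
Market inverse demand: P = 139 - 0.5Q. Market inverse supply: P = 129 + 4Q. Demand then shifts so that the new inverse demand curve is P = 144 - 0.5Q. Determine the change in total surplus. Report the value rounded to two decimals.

Initial equilibrium: Q_0 = 2.2222, P_0 = 137.8889; CS_0 = (1/2)(2.2222)(1.1111) = 1.2346, PS_0 = (1/2)(2.2222)(8.8889) = 9.8765.
New equilibrium: 144 - 0.5Q = 129 + 4Q gives Q_1 = 3.3333, P_1 = 142.3333; CS_1 = 2.7778, PS_1 = 22.2222.
Change in total surplus = (2.7778 + 22.2222) - (1.2346 + 9.8765) = 13.8889.

13.89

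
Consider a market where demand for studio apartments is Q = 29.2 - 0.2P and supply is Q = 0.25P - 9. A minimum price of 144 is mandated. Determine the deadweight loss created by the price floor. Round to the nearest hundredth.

628.94

Rewriting demand in inverse form: P = 146 - 5Q.
Rewriting supply in inverse form: P = 36 + 4Q.
Without the control, 146 - 5Q = 36 + 4Q so Q* = 12.2222 and P* = 84.8889.
At P = 144, buyers demand (146 - 144)/5 = 0.4 while sellers would supply more, so the quantity traded is 0.4 at price 144.
At Q = 0.4 the demand price is 144 and the supply price is 37.6. Deadweight loss is the triangle between the curves from 0.4 to 12.2222: (1/2)(144 - 37.6)(12.2222 - 0.4) = 628.9422.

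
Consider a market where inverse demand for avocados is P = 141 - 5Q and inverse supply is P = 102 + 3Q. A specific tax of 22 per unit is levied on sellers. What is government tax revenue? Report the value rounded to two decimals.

46.75

Without the tax, 141 - 5Q = 102 + 3Q so Q* = 4.875 and P* = 116.625.
With the tax, sellers need 22 more per unit: 141 - 5Q = 102 + 3Q + 22, so Q_t = 2.125. Buyers pay P_b = 130.375; sellers receive P_s = P_b - 22 = 108.375.
Revenue is the tax times quantity traded: 22 x 2.125 = 46.75.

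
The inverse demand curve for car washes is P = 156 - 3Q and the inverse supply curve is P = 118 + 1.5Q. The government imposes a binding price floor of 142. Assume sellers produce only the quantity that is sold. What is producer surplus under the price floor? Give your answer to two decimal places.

Without the control, 156 - 3Q = 118 + 1.5Q so Q* = 8.4444 and P* = 130.6667.
At the floor price 142, quantity demanded is (156 - 142)/3 = 4.6667; demand is the short side, so Q = 4.6667 trades at P = 142.
The supply price at Q = 4.6667 is 125. PS is the trapezoid between 142 and supply over [0, 4.6667]: (1/2)[(142 - 118) + (142 - 125)](4.6667) = 95.6667.

95.67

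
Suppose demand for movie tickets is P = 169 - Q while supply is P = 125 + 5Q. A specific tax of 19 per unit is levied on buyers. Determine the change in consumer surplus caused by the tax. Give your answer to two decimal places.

-18.21

Without the tax, 169 - Q = 125 + 5Q so Q* = 7.3333 and P* = 161.6667.
A tax on buyers shifts demand down by 19: (169 - 19) - Q = 125 + 5Q, so Q_t = 4.1667. Buyers pay P_b = 164.8333; sellers receive P_s = P_b - 19 = 145.8333.
Consumers lose the trapezoid between P* and P_b out to Q_t plus the triangle from Q_t to Q*: change in CS = 8.6806 - 26.8889 = -18.2083.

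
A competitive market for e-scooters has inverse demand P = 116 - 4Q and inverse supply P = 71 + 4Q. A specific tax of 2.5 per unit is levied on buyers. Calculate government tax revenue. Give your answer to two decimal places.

Pre-tax equilibrium: 116 - 4Q = 71 + 4Q gives Q* = 5.625, P* = 93.5.
A tax on buyers shifts demand down by 2.5: (116 - 2.5) - 4Q = 71 + 4Q, so Q_t = 5.3125. Buyers pay P_b = 94.75; sellers receive P_s = P_b - 2.5 = 92.25.
Revenue is the tax times quantity traded: 2.5 x 5.3125 = 13.2812.

13.28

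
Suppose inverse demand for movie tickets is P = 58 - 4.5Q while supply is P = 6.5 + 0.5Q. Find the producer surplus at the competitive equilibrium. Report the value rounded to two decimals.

26.52

Equilibrium: 58 - 4.5Q = 6.5 + 0.5Q, so Q* = 10.3 and P* = 11.65.
PS is the area between P* and the supply curve from 0 to Q*: (1/2)(10.3)(5.15) = 26.5225.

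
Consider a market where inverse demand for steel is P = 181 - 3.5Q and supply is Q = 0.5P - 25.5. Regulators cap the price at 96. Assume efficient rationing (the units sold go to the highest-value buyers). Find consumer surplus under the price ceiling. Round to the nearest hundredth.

Rewriting supply in inverse form: P = 51 + 2Q.
Without the control, 181 - 3.5Q = 51 + 2Q so Q* = 23.6364 and P* = 98.2727.
At P = 96, sellers supply (96 - 51)/2 = 22.5 while buyers want more, so the quantity traded is 22.5 at price 96.
The demand price at Q = 22.5 is 102.25. CS is the trapezoid between demand and 96 over [0, 22.5]: (1/2)[(181 - 96) + (102.25 - 96)](22.5) = 1026.5625.

1026.56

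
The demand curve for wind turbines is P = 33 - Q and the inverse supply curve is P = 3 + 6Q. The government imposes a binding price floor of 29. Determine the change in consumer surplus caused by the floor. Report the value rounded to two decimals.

Free-market equilibrium: 33 - Q = 3 + 6Q gives Q* = 4.2857, P* = 28.7143.
At the floor price 29, quantity demanded is (33 - 29)/1 = 4; demand is the short side, so Q = 4 trades at P = 29.
CS goes from (1/2)(4.2857)(4.2857) = 9.1837 to 8 (computed as (33 - 29)(4) - (1/2)(1)(4)^2), a change of -1.1837.

-1.18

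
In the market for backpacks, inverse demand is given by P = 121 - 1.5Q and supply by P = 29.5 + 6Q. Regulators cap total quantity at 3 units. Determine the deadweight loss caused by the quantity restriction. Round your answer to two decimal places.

317.40

Without the quota, 121 - 1.5Q = 29.5 + 6Q gives Q* = 12.2.
At Q = 3 the demand price is 121 - 1.5(3) = 116.5 and the supply price is 29.5 + 6(3) = 47.5.
Deadweight loss is the triangle between the curves from 3 to 12.2: (1/2)(116.5 - 47.5)(12.2 - 3) = 317.4.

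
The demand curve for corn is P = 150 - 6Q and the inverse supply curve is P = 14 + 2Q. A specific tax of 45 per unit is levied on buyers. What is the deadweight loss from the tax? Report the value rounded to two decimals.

126.56

Without the tax, 150 - 6Q = 14 + 2Q so Q* = 17 and P* = 48.
A tax on buyers shifts demand down by 45: (150 - 45) - 6Q = 14 + 2Q, so Q_t = 11.375. Buyers pay P_b = 81.75; sellers receive P_s = P_b - 45 = 36.75.
Deadweight loss is the triangle between the curves from Q_t to Q*: (1/2)(17 - 11.375)(45) = 126.5625.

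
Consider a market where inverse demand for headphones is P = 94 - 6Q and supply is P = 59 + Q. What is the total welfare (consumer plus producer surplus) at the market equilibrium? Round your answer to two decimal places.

87.50

Equilibrium: 94 - 6Q = 59 + Q, so Q* = 5 and P* = 64.
CS = (1/2)(5)(30) = 75 and PS = (1/2)(5)(5) = 12.5, so total surplus = 87.5.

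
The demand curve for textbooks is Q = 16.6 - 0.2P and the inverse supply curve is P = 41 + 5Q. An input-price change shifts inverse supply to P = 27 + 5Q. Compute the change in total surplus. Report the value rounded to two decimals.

Rewriting demand in inverse form: P = 83 - 5Q.
Initial equilibrium: Q_0 = 4.2, P_0 = 62; CS_0 = (1/2)(4.2)(21) = 44.1, PS_0 = (1/2)(4.2)(21) = 44.1.
New equilibrium: 83 - 5Q = 27 + 5Q gives Q_1 = 5.6, P_1 = 55; CS_1 = 78.4, PS_1 = 78.4.
Change in total surplus = (78.4 + 78.4) - (44.1 + 44.1) = 68.6.

68.60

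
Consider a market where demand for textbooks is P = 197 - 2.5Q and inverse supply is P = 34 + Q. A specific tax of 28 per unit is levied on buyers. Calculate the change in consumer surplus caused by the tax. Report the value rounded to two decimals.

Without the tax, 197 - 2.5Q = 34 + Q so Q* = 46.5714 and P* = 80.5714.
With the tax, buyers' net willingness to pay falls by 28: (197 - 28) - 2.5Q = 34 + Q, so Q_t = 38.5714. Buyers pay P_b = 100.5714; sellers receive P_s = P_b - 28 = 72.5714.
Consumers lose the trapezoid between P* and P_b out to Q_t plus the triangle from Q_t to Q*: change in CS = 1859.6939 - 2711.1224 = -851.4286.

-851.43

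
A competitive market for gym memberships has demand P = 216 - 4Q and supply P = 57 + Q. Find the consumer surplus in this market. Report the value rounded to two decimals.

Setting demand equal to supply, 159 = 5Q, so Q* = 31.8 and P* = 88.8.
CS is the area between the demand curve and P* from 0 to Q*: (1/2)(31.8)(127.2) = 2022.48.

2022.48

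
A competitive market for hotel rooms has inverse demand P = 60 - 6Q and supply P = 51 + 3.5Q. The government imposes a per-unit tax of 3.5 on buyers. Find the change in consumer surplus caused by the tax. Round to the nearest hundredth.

-1.69

Pre-tax equilibrium: 60 - 6Q = 51 + 3.5Q gives Q* = 0.9474, P* = 54.3158.
With the tax, buyers' net willingness to pay falls by 3.5: (60 - 3.5) - 6Q = 51 + 3.5Q, so Q_t = 0.5789. Buyers pay P_b = 56.5263; sellers receive P_s = P_b - 3.5 = 53.0263.
Consumers lose the trapezoid between P* and P_b out to Q_t plus the triangle from Q_t to Q*: change in CS = 1.0055 - 2.6925 = -1.687.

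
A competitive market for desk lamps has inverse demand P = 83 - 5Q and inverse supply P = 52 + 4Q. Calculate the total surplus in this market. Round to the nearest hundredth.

Set 83 - 5Q = 52 + 4Q, which gives 31 = 9Q, so Q* = 3.4444 and P* = 83 - 5(3.4444) = 65.7778.
Total surplus is the full triangle between the curves from 0 to Q*: (1/2)(3.4444)(83 - 52) = 53.3889.

53.39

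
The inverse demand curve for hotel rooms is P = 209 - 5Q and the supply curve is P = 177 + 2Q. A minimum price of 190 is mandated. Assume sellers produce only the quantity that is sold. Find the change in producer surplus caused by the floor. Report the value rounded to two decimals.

Free-market equilibrium: 209 - 5Q = 177 + 2Q gives Q* = 4.5714, P* = 186.1429.
At the floor price 190, quantity demanded is (209 - 190)/5 = 3.8; demand is the short side, so Q = 3.8 trades at P = 190.
PS goes from (1/2)(4.5714)(9.1429) = 20.898 to 34.96 (computed as (190 - 177)(3.8) - (1/2)(2)(3.8)^2), a change of 14.062.

14.06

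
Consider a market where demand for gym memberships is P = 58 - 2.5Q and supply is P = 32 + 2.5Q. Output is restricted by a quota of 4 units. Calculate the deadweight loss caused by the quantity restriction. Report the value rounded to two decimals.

3.60

Without the quota, 58 - 2.5Q = 32 + 2.5Q gives Q* = 5.2.
At Q = 4 the demand price is 58 - 2.5(4) = 48 and the supply price is 32 + 2.5(4) = 42.
Deadweight loss is the triangle between the curves from 4 to 5.2: (1/2)(48 - 42)(5.2 - 4) = 3.6.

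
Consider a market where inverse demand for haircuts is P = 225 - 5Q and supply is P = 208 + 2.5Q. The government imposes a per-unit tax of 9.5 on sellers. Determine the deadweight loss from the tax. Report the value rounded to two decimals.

6.02

Without the tax, 225 - 5Q = 208 + 2.5Q so Q* = 2.2667 and P* = 213.6667.
A tax on sellers shifts supply up by 9.5: 225 - 5Q = 208 + 2.5Q + 9.5, so Q_t = 1. Buyers pay P_b = 220; sellers receive P_s = P_b - 9.5 = 210.5.
The welfare triangle lost has base Q* - Q_t = 1.2667 and height t = 9.5, so DWL = (1/2)(1.2667)(9.5) = 6.0167.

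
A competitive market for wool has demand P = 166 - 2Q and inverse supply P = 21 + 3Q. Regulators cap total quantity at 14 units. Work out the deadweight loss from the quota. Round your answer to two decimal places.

Unrestricted equilibrium: Q* = (166 - 21)/(2 + 3) = 29.
At Q = 14 the demand price is 166 - 2(14) = 138 and the supply price is 21 + 3(14) = 63.
DWL = (1/2)(gap between curves at 14) x (Q* - 14) = (1/2)(75)(15) = 562.5.

562.50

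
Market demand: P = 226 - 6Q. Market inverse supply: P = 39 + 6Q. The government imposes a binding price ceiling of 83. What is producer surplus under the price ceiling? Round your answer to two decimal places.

161.33

Free-market equilibrium: 226 - 6Q = 39 + 6Q gives Q* = 15.5833, P* = 132.5.
At the ceiling price 83, quantity supplied is (83 - 39)/6 = 7.3333; supply is the short side, so Q = 7.3333 trades at P = 83.
PS is the triangle above supply below 83: (1/2)(7.3333)(83 - 39) = 161.3333.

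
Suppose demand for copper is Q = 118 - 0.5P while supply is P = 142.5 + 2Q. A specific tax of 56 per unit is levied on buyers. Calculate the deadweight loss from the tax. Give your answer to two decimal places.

392.00

Rewriting demand in inverse form: P = 236 - 2Q.
Pre-tax equilibrium: 236 - 2Q = 142.5 + 2Q gives Q* = 23.375, P* = 189.25.
With the tax, buyers' net willingness to pay falls by 56: (236 - 56) - 2Q = 142.5 + 2Q, so Q_t = 9.375. Buyers pay P_b = 217.25; sellers receive P_s = P_b - 56 = 161.25.
The welfare triangle lost has base Q* - Q_t = 14 and height t = 56, so DWL = (1/2)(14)(56) = 392.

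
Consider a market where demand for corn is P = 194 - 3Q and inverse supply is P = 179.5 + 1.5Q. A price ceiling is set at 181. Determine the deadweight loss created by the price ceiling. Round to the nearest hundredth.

Without the control, 194 - 3Q = 179.5 + 1.5Q so Q* = 3.2222 and P* = 184.3333.
At P = 181, sellers supply (181 - 179.5)/1.5 = 1 while buyers want more, so the quantity traded is 1 at price 181.
The lost-trades triangle has base Q* - 1 = 2.2222 and height equal to the gap between the curves at Q = 1, which is 191 - 181 = 10. DWL = (1/2)(2.2222)(10) = 11.1111.

11.11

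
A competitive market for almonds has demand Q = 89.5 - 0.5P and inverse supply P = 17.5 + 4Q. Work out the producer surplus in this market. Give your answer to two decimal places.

1449.01

Rewriting demand in inverse form: P = 179 - 2Q.
Setting demand equal to supply, 161.5 = 6Q, so Q* = 26.9167 and P* = 125.1667.
The supply curve's price intercept is 17.5, so PS = (1/2)(Q*)(P* - 17.5) = (1/2)(26.9167)(107.6667) = 1449.0139.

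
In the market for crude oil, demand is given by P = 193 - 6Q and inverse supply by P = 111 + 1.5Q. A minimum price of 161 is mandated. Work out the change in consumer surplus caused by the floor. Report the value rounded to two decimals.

-273.28

Free-market equilibrium: 193 - 6Q = 111 + 1.5Q gives Q* = 10.9333, P* = 127.4.
At P = 161, buyers demand (193 - 161)/6 = 5.3333 while sellers would supply more, so the quantity traded is 5.3333 at price 161.
CS goes from (1/2)(10.9333)(65.6) = 358.6133 to 85.3333 (computed as (193 - 161)(5.3333) - (1/2)(6)(5.3333)^2), a change of -273.28.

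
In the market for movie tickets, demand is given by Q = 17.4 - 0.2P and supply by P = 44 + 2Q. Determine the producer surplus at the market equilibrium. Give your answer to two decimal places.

Rewriting demand in inverse form: P = 87 - 5Q.
Setting demand equal to supply, 43 = 7Q, so Q* = 6.1429 and P* = 56.2857.
PS is the area between P* and the supply curve from 0 to Q*: (1/2)(6.1429)(12.2857) = 37.7347.

37.73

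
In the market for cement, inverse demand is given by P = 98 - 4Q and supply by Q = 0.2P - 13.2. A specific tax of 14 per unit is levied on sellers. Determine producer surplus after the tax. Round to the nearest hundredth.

Rewriting supply in inverse form: P = 66 + 5Q.
Without the tax, 98 - 4Q = 66 + 5Q so Q* = 3.5556 and P* = 83.7778.
With the tax, sellers need 14 more per unit: 98 - 4Q = 66 + 5Q + 14, so Q_t = 2. Buyers pay P_b = 90; sellers receive P_s = P_b - 14 = 76.
Producer surplus is the triangle above supply below P_s: (1/2)(2)(76 - 66) = 10.

10.00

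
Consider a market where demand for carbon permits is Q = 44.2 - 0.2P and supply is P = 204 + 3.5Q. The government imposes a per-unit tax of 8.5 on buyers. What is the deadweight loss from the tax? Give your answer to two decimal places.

Rewriting demand in inverse form: P = 221 - 5Q.
Without the tax, 221 - 5Q = 204 + 3.5Q so Q* = 2 and P* = 211.
With the tax, buyers' net willingness to pay falls by 8.5: (221 - 8.5) - 5Q = 204 + 3.5Q, so Q_t = 1. Buyers pay P_b = 216; sellers receive P_s = P_b - 8.5 = 207.5.
The welfare triangle lost has base Q* - Q_t = 1 and height t = 8.5, so DWL = (1/2)(1)(8.5) = 4.25.

4.25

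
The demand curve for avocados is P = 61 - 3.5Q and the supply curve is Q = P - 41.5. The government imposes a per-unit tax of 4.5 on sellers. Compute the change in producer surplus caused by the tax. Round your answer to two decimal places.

Rewriting supply in inverse form: P = 41.5 + Q.
Pre-tax equilibrium: 61 - 3.5Q = 41.5 + Q gives Q* = 4.3333, P* = 45.8333.
With the tax, sellers need 4.5 more per unit: 61 - 3.5Q = 41.5 + Q + 4.5, so Q_t = 3.3333. Buyers pay P_b = 49.3333; sellers receive P_s = P_b - 4.5 = 44.8333.
PS falls from (1/2)(4.3333)(4.3333) = 9.3889 to (1/2)(3.3333)(3.3333) = 5.5556, a change of -3.8333.

-3.83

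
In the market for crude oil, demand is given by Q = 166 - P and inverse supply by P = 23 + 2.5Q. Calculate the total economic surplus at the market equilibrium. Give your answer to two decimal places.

Rewriting demand in inverse form: P = 166 - Q.
Setting demand equal to supply, 143 = 3.5Q, so Q* = 40.8571 and P* = 125.1429.
Total surplus is the full triangle between the curves from 0 to Q*: (1/2)(40.8571)(166 - 23) = 2921.2857.

2921.29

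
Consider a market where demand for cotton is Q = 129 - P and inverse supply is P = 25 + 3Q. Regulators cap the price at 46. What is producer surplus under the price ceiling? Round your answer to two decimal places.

73.50

Rewriting demand in inverse form: P = 129 - Q.
Free-market equilibrium: 129 - Q = 25 + 3Q gives Q* = 26, P* = 103.
At the ceiling price 46, quantity supplied is (46 - 25)/3 = 7; supply is the short side, so Q = 7 trades at P = 46.
PS is the triangle above supply below 46: (1/2)(7)(46 - 25) = 73.5.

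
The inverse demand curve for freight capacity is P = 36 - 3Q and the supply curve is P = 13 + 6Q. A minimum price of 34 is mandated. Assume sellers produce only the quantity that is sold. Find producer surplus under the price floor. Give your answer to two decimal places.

12.67

Without the control, 36 - 3Q = 13 + 6Q so Q* = 2.5556 and P* = 28.3333.
At P = 34, buyers demand (36 - 34)/3 = 0.6667 while sellers would supply more, so the quantity traded is 0.6667 at price 34.
The supply price at Q = 0.6667 is 17. PS is the trapezoid between 34 and supply over [0, 0.6667]: (1/2)[(34 - 13) + (34 - 17)](0.6667) = 12.6667.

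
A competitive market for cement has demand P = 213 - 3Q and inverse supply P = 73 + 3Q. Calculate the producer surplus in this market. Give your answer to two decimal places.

Equilibrium: 213 - 3Q = 73 + 3Q, so Q* = 23.3333 and P* = 143.
Producer surplus is the triangle above supply below P*: (1/2)(23.3333)(143 - 73) = (1/2)(23.3333)(70) = 816.6667.

816.67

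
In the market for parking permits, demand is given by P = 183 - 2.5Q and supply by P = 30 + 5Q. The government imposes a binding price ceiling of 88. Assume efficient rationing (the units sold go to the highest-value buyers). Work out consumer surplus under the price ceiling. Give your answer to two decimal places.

Free-market equilibrium: 183 - 2.5Q = 30 + 5Q gives Q* = 20.4, P* = 132.
At the ceiling price 88, quantity supplied is (88 - 30)/5 = 11.6; supply is the short side, so Q = 11.6 trades at P = 88.
The demand price at Q = 11.6 is 154. CS is the trapezoid between demand and 88 over [0, 11.6]: (1/2)[(183 - 88) + (154 - 88)](11.6) = 933.8.

933.80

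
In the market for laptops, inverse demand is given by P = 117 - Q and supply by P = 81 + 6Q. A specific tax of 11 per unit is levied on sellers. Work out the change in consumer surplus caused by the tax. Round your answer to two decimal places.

Pre-tax equilibrium: 117 - Q = 81 + 6Q gives Q* = 5.1429, P* = 111.8571.
With the tax, sellers need 11 more per unit: 117 - Q = 81 + 6Q + 11, so Q_t = 3.5714. Buyers pay P_b = 113.4286; sellers receive P_s = P_b - 11 = 102.4286.
CS falls from (1/2)(5.1429)(5.1429) = 13.2245 to (1/2)(3.5714)(3.5714) = 6.3776, a change of -6.8469.

-6.85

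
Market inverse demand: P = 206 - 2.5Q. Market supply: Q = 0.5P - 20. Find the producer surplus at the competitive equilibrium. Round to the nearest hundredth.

Rewriting supply in inverse form: P = 40 + 2Q.
Equilibrium: 206 - 2.5Q = 40 + 2Q, so Q* = 36.8889 and P* = 113.7778.
PS is the area between P* and the supply curve from 0 to Q*: (1/2)(36.8889)(73.7778) = 1360.7901.

1360.79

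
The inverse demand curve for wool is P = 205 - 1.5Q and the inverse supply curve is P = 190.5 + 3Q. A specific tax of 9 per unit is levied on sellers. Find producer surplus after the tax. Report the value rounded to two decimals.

Without the tax, 205 - 1.5Q = 190.5 + 3Q so Q* = 3.2222 and P* = 200.1667.
A tax on sellers shifts supply up by 9: 205 - 1.5Q = 190.5 + 3Q + 9, so Q_t = 1.2222. Buyers pay P_b = 203.1667; sellers receive P_s = P_b - 9 = 194.1667.
Producer surplus is the triangle above supply below P_s: (1/2)(1.2222)(194.1667 - 190.5) = 2.2407.

2.24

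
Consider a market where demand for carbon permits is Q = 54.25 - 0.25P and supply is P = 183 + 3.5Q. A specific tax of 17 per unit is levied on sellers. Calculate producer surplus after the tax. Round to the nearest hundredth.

Rewriting demand in inverse form: P = 217 - 4Q.
Pre-tax equilibrium: 217 - 4Q = 183 + 3.5Q gives Q* = 4.5333, P* = 198.8667.
A tax on sellers shifts supply up by 17: 217 - 4Q = 183 + 3.5Q + 17, so Q_t = 2.2667. Buyers pay P_b = 207.9333; sellers receive P_s = P_b - 17 = 190.9333.
Producer surplus is the triangle above supply below P_s: (1/2)(2.2667)(190.9333 - 183) = 8.9911.

8.99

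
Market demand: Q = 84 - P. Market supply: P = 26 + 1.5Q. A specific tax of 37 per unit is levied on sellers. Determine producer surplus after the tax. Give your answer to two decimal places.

52.92

Rewriting demand in inverse form: P = 84 - Q.
Pre-tax equilibrium: 84 - Q = 26 + 1.5Q gives Q* = 23.2, P* = 60.8.
With the tax, sellers need 37 more per unit: 84 - Q = 26 + 1.5Q + 37, so Q_t = 8.4. Buyers pay P_b = 75.6; sellers receive P_s = P_b - 37 = 38.6.
PS = (1/2)(Q_t)(P_s - 26) = (1/2)(8.4)(12.6) = 52.92.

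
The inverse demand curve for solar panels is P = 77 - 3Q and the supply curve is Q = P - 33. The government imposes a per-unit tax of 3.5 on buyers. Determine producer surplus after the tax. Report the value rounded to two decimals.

Rewriting supply in inverse form: P = 33 + Q.
Without the tax, 77 - 3Q = 33 + Q so Q* = 11 and P* = 44.
A tax on buyers shifts demand down by 3.5: (77 - 3.5) - 3Q = 33 + Q, so Q_t = 10.125. Buyers pay P_b = 46.625; sellers receive P_s = P_b - 3.5 = 43.125.
PS = (1/2)(Q_t)(P_s - 33) = (1/2)(10.125)(10.125) = 51.2578.

51.26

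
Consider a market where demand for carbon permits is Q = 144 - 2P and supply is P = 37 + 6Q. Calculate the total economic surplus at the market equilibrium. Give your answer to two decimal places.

94.23

Rewriting demand in inverse form: P = 72 - 0.5Q.
Set 72 - 0.5Q = 37 + 6Q, which gives 35 = 6.5Q, so Q* = 5.3846 and P* = 72 - 0.5(5.3846) = 69.3077.
Total surplus is the full triangle between the curves from 0 to Q*: (1/2)(5.3846)(72 - 37) = 94.2308.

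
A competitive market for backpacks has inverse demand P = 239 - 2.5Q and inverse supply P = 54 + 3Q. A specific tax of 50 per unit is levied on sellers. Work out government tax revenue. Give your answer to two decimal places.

Pre-tax equilibrium: 239 - 2.5Q = 54 + 3Q gives Q* = 33.6364, P* = 154.9091.
A tax on sellers shifts supply up by 50: 239 - 2.5Q = 54 + 3Q + 50, so Q_t = 24.5455. Buyers pay P_b = 177.6364; sellers receive P_s = P_b - 50 = 127.6364.
Tax revenue = t x Q_t = 50 x 24.5455 = 1227.2727.

1227.27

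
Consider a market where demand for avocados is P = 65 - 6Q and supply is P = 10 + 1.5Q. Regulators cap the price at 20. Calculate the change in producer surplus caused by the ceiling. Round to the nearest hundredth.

-7.00

Without the control, 65 - 6Q = 10 + 1.5Q so Q* = 7.3333 and P* = 21.
At P = 20, sellers supply (20 - 10)/1.5 = 6.6667 while buyers want more, so the quantity traded is 6.6667 at price 20.
PS goes from (1/2)(7.3333)(11) = 40.3333 to 33.3333 (computed as (20 - 10)(6.6667) - (1/2)(1.5)(6.6667)^2), a change of -7.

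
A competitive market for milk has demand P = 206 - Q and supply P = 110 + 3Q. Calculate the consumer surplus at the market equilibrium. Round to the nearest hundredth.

288.00

Setting demand equal to supply, 96 = 4Q, so Q* = 24 and P* = 182.
Consumer surplus is the triangle under demand above P*: (1/2)(24)(206 - 182) = (1/2)(24)(24) = 288.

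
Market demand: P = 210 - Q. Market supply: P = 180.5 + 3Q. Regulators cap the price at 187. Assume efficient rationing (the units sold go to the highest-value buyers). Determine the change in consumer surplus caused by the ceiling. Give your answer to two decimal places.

20.29

Without the control, 210 - Q = 180.5 + 3Q so Q* = 7.375 and P* = 202.625.
At the ceiling price 187, quantity supplied is (187 - 180.5)/3 = 2.1667; supply is the short side, so Q = 2.1667 trades at P = 187.
CS goes from (1/2)(7.375)(7.375) = 27.1953 to 47.4861 (computed as (210 - 187)(2.1667) - (1/2)(1)(2.1667)^2), a change of 20.2908.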